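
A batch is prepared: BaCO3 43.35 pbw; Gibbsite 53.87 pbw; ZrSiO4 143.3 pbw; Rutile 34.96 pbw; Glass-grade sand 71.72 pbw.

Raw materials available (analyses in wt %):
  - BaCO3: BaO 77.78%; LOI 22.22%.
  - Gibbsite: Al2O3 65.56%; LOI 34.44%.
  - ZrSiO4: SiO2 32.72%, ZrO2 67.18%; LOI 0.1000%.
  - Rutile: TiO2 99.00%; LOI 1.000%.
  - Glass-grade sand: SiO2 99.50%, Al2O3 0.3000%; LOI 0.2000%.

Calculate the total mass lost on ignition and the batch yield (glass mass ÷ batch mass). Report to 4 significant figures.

The intermediate values are shown, with 4-significant-figure rounding, across the worked steps — the working math holds exact precision from start to finish — a single rounding produces each reported number — derived quantities, which include the yield, LOI, totals, the five compositions, net glass mass, are recomputed at full precision, exactly as shown in the question or the answer, from the batch weights per 318.4 pbw of glass.
Loss on ignition, line by line:
  BaCO3: 43.35 × 0.2222 = 9.632 pbw
  Gibbsite: 53.87 × 0.3444 = 18.55 pbw
  ZrSiO4: 143.3 × 0.001000 = 0.1433 pbw
  Rutile: 34.96 × 0.01000 = 0.3496 pbw
  Glass-grade sand: 71.72 × 0.002000 = 0.1434 pbw
Total LOI = 28.82 pbw
Glass = batch − LOI = 347.2 − 28.82 = 318.4 pbw

LOI loss = 28.82 pbw; glass = 318.4 pbw; yield = 91.70%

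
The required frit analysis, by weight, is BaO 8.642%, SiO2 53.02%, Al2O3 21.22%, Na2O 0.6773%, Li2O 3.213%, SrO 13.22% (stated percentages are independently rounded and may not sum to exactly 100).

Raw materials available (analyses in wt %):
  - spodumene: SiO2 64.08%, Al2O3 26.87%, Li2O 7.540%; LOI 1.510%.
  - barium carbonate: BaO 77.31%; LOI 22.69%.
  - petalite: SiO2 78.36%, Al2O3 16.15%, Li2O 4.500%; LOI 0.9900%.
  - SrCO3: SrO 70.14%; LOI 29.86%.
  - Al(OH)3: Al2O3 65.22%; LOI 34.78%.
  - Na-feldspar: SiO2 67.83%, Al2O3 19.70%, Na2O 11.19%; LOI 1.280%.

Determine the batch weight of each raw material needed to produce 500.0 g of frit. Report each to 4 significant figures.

Batch per 500.0 g frit:
  spodumene: 52.33 g
  barium carbonate: 55.89 g
  petalite: 269.3 g
  SrCO3: 94.24 g
  Al(OH)3: 65.29 g
  Na-feldspar: 30.26 g
Total batch = 567.3 g; LOI loss = 67.37 g; yield = 88.12%

Each numeric step holds full float precision throughout. Intermediates are printed rounded to 4 significant digits in the working; every reported value is rounded a single time. Derived quantities, which include the six compositions, the yield, net glass mass, the totals, ignition loss, are carried at full float precision, as given in the problem or the answer, using the weight values at 500.0 g of glass.
Oxide-by-oxide targets in 500.0 g frit:
  BaO: 8.642% × 500.0 = 43.21 g
  SiO2: 53.02% × 500.0 = 265.1 g
  Al2O3: 21.22% × 500.0 = 106.1 g
  Na2O: 0.6773% × 500.0 = 3.387 g
  Li2O: 3.213% × 500.0 = 16.07 g
  SrO: 13.22% × 500.0 = 66.10 g
Mass-balance tally per oxide on the weights just shown, for the quoted basis mass (delivered sums recover each target given rounding of the digits):
  BaO: 55.89·0.7731 = 43.21 g (target 43.21 g)
  SiO2: 52.33·0.6408 + 269.3·0.7836 + 30.26·0.6783 = 265.1 g (target 265.1 g)
  Al2O3: 52.33·0.2687 + 269.3·0.1615 + 65.29·0.6522 + 30.26·0.1970 = 106.1 g (target 106.1 g)
  Na2O: 30.26·0.1119 = 3.386 g (target 3.387 g)
  Li2O: 52.33·0.07540 + 269.3·0.04500 = 16.06 g (target 16.07 g)
  SrO: 94.24·0.7014 = 66.10 g (target 66.10 g)
Auditing the glass mass value: total batch − LOI = 499.9 g (the targets, summed, come to 500.0 g; versus the stated basis of 500.0 g — a pure rounding effect).
Batch grand total — Σ batch = 567.3 g; Σ batch·LOI gives LOI loss = 67.37 g; yield = glass ÷ total batch = 88.12%.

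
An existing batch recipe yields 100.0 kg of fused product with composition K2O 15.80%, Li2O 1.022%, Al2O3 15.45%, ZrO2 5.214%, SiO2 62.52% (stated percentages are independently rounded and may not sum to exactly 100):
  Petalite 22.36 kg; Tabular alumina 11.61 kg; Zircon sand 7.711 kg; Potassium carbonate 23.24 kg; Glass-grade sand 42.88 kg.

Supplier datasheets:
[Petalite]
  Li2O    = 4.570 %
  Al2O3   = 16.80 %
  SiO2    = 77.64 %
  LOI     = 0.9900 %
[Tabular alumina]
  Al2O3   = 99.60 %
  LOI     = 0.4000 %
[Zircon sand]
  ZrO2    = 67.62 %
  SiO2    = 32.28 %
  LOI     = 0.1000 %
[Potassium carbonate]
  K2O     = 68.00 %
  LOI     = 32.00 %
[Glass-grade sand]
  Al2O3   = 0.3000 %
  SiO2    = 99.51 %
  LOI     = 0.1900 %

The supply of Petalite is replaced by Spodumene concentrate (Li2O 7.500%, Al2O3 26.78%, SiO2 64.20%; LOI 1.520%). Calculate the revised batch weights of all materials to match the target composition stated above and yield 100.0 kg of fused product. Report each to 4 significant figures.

Revised batch per 100.0 kg fused product:
  Spodumene concentrate: 13.63 kg
  Tabular alumina: 11.69 kg
  Zircon sand: 7.711 kg
  Potassium carbonate: 23.24 kg
  Glass-grade sand: 51.54 kg
Total batch = 107.8 kg; LOI loss = 7.796 kg

The working math keeps exact precision all the way through; mid-chain values are shown with 4-significant-figure rounding on the page; every reported figure is rounded just once; derived quantities, which include the yield, ignition loss, the five compositions, the totals, glass mass, are rebuilt in exact precision, as quoted within the problem or answer text, using the weight values per 100.0 kg of glass.
Target masses of each oxide per 100.0 kg fused product:
  K2O: 15.80% × 100.0 = 15.80 kg
  Li2O: 1.022% × 100.0 = 1.022 kg
  Al2O3: 15.45% × 100.0 = 15.45 kg
  ZrO2: 5.214% × 100.0 = 5.214 kg
  SiO2: 62.52% × 100.0 = 62.52 kg
Per-oxide balance check on the weights just shown, under the basis named above (target by target, the sums agree within answer rounding):
  K2O: 23.24·0.6800 = 15.80 kg (target 15.80 kg)
  Li2O: 13.63·0.07500 = 1.022 kg (target 1.022 kg)
  Al2O3: 13.63·0.2678 + 11.69·0.9960 + 51.54·0.003000 = 15.45 kg (target 15.45 kg)
  ZrO2: 7.711·0.6762 = 5.214 kg (target 5.214 kg)
  SiO2: 13.63·0.6420 + 7.711·0.3228 + 51.54·0.9951 = 62.53 kg (target 62.52 kg)
The glass-mass cross-check: net batch after ignition = 100.0 kg (summing oxide targets gives 100.0 kg; against the stated basis, 100.0 kg — deltas are rounding alone).
Batch total: Σ batch = 107.8 kg; the LOI term Σ batch·LOI equals 7.796 kg; glass ÷ batch gives a yield of 92.77%.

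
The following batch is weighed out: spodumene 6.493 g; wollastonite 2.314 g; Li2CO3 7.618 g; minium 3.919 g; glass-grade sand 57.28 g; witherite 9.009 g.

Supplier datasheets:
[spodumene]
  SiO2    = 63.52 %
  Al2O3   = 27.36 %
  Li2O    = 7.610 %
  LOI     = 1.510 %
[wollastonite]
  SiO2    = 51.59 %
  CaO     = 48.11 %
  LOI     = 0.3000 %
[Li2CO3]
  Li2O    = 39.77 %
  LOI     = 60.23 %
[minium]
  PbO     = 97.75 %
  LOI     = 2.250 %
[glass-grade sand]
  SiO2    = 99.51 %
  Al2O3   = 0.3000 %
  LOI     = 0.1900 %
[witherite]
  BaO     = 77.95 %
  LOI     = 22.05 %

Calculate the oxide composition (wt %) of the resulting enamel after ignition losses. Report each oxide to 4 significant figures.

Working values are shown, rounded to four significant digits, at each printed step — each numeric step runs at full float precision at each step; exactly one rounding is applied to every reported value — the derived quantities (six oxide percentages, net glass mass, the totals, the yield, ignition loss) are rebuilt using the weight values for 79.76 g of glass at full precision, as they appear in the problem or the answer.
What the batch supplies per oxide:
  SiO2: 6.493·0.6352 + 2.314·0.5159 + 57.28·0.9951 = 62.32 g
  BaO: 9.009·0.7795 = 7.023 g
  Al2O3: 6.493·0.2736 + 57.28·0.003000 = 1.948 g
  PbO: 3.919·0.9775 = 3.831 g
  CaO: 2.314·0.4811 = 1.113 g
  Li2O: 6.493·0.07610 + 7.618·0.3977 = 3.524 g
LOI: 6.493·0.01510 + 2.314·0.003000 + 7.618·0.6023 + 3.919·0.02250 + 57.28·0.001900 + 9.009·0.2205 = 6.877 g
Glass = total batch minus LOI = 86.63 − 6.877 = 79.76 g (= the summed oxide contributions)
oxide / glass × 100 gives the wt %

Glass mass = 79.76 g (batch 86.63 − LOI 6.877).
Composition: SiO2 78.13%, BaO 8.805%, Al2O3 2.443%, PbO 4.803%, CaO 1.396%, Li2O 4.418%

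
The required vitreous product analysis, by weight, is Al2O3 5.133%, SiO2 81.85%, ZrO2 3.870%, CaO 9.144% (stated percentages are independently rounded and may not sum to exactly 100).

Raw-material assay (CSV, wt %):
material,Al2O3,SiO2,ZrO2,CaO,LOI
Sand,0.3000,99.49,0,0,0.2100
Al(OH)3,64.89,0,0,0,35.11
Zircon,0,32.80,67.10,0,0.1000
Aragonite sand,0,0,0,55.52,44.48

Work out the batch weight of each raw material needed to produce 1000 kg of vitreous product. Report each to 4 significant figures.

Full precision is held from first step to last — the intermediate values appear, rounded to four significant figures, on the page; each reported figure is rounded just once; all derived quantities (the totals, LOI, the yield, net glass mass, four oxide percentages) are re-derived from the weighed amounts for 1000 kg of glass at exact precision as they appear in the question or the answer.
Per-oxide target masses for 1000 kg vitreous product:
  Al2O3: 5.133% × 1000 = 51.33 kg
  SiO2: 81.85% × 1000 = 818.5 kg
  ZrO2: 3.870% × 1000 = 38.70 kg
  CaO: 9.144% × 1000 = 91.44 kg
Checking each oxide sum with the batch weights as given, for the quoted basis mass (sums match the target masses within answer rounding):
  Al2O3: 803.7·0.003000 + 75.39·0.6489 = 51.33 kg (target 51.33 kg)
  SiO2: 803.7·0.9949 + 57.68·0.3280 = 818.5 kg (target 818.5 kg)
  ZrO2: 57.68·0.6710 = 38.70 kg (target 38.70 kg)
  CaO: 164.7·0.5552 = 91.44 kg (target 91.44 kg)
Consistency of the glass mass: batch total minus LOI = 1000 kg (per-oxide target masses sum to 1000 kg; the stated basis being 1000 kg — deltas are rounding alone).
Summing the batch: Σ batch = 1101 kg; Σ batch·LOI gives LOI loss = 101.5 kg; as yield: glass ÷ batch → 90.79%.

Batch per 1000 kg vitreous product:
  Sand: 803.7 kg
  Al(OH)3: 75.39 kg
  Zircon: 57.68 kg
  Aragonite sand: 164.7 kg
Total batch = 1101 kg; LOI loss = 101.5 kg; yield = 90.79%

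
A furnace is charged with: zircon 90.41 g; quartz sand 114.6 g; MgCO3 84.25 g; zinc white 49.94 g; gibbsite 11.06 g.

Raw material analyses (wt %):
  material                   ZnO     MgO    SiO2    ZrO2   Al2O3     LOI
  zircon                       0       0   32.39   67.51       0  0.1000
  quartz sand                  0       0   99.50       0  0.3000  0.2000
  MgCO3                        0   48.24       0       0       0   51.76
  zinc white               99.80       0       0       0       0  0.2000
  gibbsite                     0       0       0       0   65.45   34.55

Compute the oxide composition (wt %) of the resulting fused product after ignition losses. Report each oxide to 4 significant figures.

Glass mass = 302.4 g (batch 350.3 − LOI 47.85).
Composition: ZnO 16.48%, MgO 13.44%, SiO2 47.39%, ZrO2 20.18%, Al2O3 2.507%

The whole derivation holds exact precision from start to finish; intermediates appear (rounded to 4 significant digits) on the page; exactly one rounding is applied to each reported number; the derived quantities (five oxide percentages, yield, the totals, ignition loss, glass mass) are carried in full float precision starting from the weights per 302.4 g of glass, as written in either problem or answer.
What the batch supplies per oxide:
  ZnO: 49.94·0.9980 = 49.84 g
  MgO: 84.25·0.4824 = 40.64 g
  SiO2: 90.41·0.3239 + 114.6·0.9950 = 143.3 g
  ZrO2: 90.41·0.6751 = 61.04 g
  Al2O3: 114.6·0.003000 + 11.06·0.6545 = 7.583 g
LOI: 90.41·0.001000 + 114.6·0.002000 + 84.25·0.5176 + 49.94·0.002000 + 11.06·0.3455 = 47.85 g
Glass mass = batch − LOI = 350.3 − 47.85 = 302.4 g (consistent with Σ oxide mass)
percent by weight: oxide/glass ×100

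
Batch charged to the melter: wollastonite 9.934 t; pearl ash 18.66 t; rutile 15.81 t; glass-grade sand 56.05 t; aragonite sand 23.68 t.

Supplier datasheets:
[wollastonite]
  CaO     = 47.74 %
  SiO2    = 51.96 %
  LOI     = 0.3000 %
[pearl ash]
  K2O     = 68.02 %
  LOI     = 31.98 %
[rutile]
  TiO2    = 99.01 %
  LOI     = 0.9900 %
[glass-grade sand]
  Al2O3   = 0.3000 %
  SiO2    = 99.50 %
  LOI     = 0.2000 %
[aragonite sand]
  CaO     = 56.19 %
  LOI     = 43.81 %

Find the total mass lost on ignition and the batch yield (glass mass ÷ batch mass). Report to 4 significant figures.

LOI loss = 16.64 t; glass = 107.5 t; yield = 86.60%

Working values are displayed, with 4-significant-figure rounding, alongside each step. All internal work runs at full precision at every stage. A single rounding completes every reported figure; derived quantities are re-derived starting from the weights for 107.5 t of glass at exact precision (the five compositions, the totals, net glass mass, ignition loss, yield), exactly as shown in the problem or the answer.
Each material's LOI contribution:
  wollastonite: 9.934 × 0.003000 = 0.02980 t
  pearl ash: 18.66 × 0.3198 = 5.967 t
  rutile: 15.81 × 0.009900 = 0.1565 t
  glass-grade sand: 56.05 × 0.002000 = 0.1121 t
  aragonite sand: 23.68 × 0.4381 = 10.37 t
Total LOI = 16.64 t
Glass = batch − LOI = 124.1 − 16.64 = 107.5 t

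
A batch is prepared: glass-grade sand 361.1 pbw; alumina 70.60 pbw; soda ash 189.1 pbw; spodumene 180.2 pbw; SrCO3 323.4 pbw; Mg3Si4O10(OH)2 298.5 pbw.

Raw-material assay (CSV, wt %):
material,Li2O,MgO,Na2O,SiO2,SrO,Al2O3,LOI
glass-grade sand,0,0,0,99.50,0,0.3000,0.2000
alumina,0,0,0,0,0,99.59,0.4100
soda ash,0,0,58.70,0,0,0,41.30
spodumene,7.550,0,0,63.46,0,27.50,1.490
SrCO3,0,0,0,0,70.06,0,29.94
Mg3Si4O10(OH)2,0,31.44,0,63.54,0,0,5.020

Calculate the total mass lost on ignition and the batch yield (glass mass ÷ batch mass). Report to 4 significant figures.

Working values are printed, rounded to 4 significant digits, between the steps. All internal work maintains full float precision in every operation. A single rounding yields each reported result — derived quantities (the six compositions, the totals, yield, LOI, net glass mass) are recomputed in full float precision using the weight values per 1229 pbw of glass, as set out in either problem or answer.
Material-by-material LOI:
  glass-grade sand: 361.1 × 0.002000 = 0.7222 pbw
  alumina: 70.60 × 0.004100 = 0.2895 pbw
  soda ash: 189.1 × 0.4130 = 78.10 pbw
  spodumene: 180.2 × 0.01490 = 2.685 pbw
  SrCO3: 323.4 × 0.2994 = 96.83 pbw
  Mg3Si4O10(OH)2: 298.5 × 0.05020 = 14.98 pbw
Total LOI = 193.6 pbw
Glass = batch − LOI = 1423 − 193.6 = 1229 pbw

LOI loss = 193.6 pbw; glass = 1229 pbw; yield = 86.39%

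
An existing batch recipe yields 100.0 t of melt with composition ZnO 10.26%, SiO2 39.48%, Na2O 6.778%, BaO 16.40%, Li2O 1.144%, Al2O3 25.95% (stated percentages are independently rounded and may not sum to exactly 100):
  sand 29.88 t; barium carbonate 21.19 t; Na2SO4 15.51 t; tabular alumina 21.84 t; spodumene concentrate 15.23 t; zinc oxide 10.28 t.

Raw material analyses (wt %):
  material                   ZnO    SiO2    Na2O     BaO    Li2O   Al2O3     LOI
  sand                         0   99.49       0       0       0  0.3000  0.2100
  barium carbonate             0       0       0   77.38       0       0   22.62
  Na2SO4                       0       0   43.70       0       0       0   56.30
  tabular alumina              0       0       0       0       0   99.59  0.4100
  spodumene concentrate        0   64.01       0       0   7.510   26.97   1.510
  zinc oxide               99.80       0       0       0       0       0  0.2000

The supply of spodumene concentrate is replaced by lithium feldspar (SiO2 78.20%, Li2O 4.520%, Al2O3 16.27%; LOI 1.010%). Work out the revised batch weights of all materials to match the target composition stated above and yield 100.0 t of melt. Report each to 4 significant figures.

Revised batch per 100.0 t melt:
  sand: 19.79 t
  barium carbonate: 21.19 t
  Na2SO4: 15.51 t
  tabular alumina: 21.86 t
  lithium feldspar: 25.31 t
  zinc oxide: 10.28 t
Total batch = 113.9 t; LOI loss = 13.93 t

Values along the way are displayed, rounded to four significant digits, when written out — all arithmetic holds full precision through every step. Every reported number is rounded once only. All derived quantities, including LOI, totals, the yield, net glass mass, six oxide percentages, are recomputed using the weight values per 100.0 t of glass at full float precision as quoted within question or answer.
Per-oxide target masses for 100.0 t melt:
  ZnO: 10.26% × 100.0 = 10.26 t
  SiO2: 39.48% × 100.0 = 39.48 t
  Na2O: 6.778% × 100.0 = 6.778 t
  BaO: 16.40% × 100.0 = 16.40 t
  Li2O: 1.144% × 100.0 = 1.144 t
  Al2O3: 25.95% × 100.0 = 25.95 t
Sums-versus-targets review applying the batch weights above, for the quoted basis mass (sums match the target masses up to rounding of the answer):
  ZnO: 10.28·0.9980 = 10.26 t (target 10.26 t)
  SiO2: 19.79·0.9949 + 25.31·0.7820 = 39.48 t (target 39.48 t)
  Na2O: 15.51·0.4370 = 6.778 t (target 6.778 t)
  BaO: 21.19·0.7738 = 16.40 t (target 16.40 t)
  Li2O: 25.31·0.04520 = 1.144 t (target 1.144 t)
  Al2O3: 19.79·0.003000 + 21.86·0.9959 + 25.31·0.1627 = 25.95 t (target 25.95 t)
The glass-mass cross-check: total batch − LOI = 100.0 t (the targets, summed, come to 100.0 t; the stated basis being 100.0 t — rounding explains the deltas).
Total batch = Σ batch = 113.9 t; ignition loss, Σ(batch × LOI) = 13.93 t; the yield ratio, glass ÷ batch: 87.77%.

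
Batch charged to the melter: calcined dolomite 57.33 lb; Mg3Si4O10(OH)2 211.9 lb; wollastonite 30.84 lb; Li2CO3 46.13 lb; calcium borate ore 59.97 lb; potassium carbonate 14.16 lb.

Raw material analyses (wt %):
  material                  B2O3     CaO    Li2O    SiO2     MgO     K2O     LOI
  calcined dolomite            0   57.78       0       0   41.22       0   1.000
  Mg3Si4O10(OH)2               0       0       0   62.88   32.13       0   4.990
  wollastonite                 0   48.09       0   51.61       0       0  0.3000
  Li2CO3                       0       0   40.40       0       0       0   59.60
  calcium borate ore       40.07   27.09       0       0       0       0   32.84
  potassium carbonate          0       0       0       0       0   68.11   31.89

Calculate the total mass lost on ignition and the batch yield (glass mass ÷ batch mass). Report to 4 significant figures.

LOI loss = 62.94 lb; glass = 357.4 lb; yield = 85.03%

Every computation maintains full precision through every step; values along the way appear (rounded to four significant figures) across the worked steps; a single rounding produces every reported number; derived quantities (LOI, glass mass, six oxide percentages, the totals, the yield) are re-derived in exact precision from the batch weights on 357.4 lb of glass, as given in question or answer.
Per-material ignition loss:
  calcined dolomite: 57.33 × 0.01000 = 0.5733 lb
  Mg3Si4O10(OH)2: 211.9 × 0.04990 = 10.57 lb
  wollastonite: 30.84 × 0.003000 = 0.09252 lb
  Li2CO3: 46.13 × 0.5960 = 27.49 lb
  calcium borate ore: 59.97 × 0.3284 = 19.69 lb
  potassium carbonate: 14.16 × 0.3189 = 4.516 lb
Total LOI = 62.94 lb
Glass = batch − LOI = 420.3 − 62.94 = 357.4 lb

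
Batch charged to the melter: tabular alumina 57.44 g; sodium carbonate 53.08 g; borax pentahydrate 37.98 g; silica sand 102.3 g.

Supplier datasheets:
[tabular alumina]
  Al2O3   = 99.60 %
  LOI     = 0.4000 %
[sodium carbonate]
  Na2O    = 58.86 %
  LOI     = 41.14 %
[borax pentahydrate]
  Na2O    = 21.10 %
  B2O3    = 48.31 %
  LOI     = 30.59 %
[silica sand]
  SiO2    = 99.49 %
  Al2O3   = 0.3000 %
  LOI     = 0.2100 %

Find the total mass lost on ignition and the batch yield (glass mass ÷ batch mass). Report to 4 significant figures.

LOI loss = 33.90 g; glass = 216.9 g; yield = 86.48%

The intermediate values are printed rounded to 4 significant digits alongside each step — all arithmetic holds exact precision at all times — each reported value takes exactly one rounding; all derived quantities are rebuilt at full float precision (the yield, LOI, glass mass, four oxide percentages, totals) from the weighed amounts at 216.9 g of glass exactly as shown in the problem or answer text.
Loss on ignition, line by line:
  tabular alumina: 57.44 × 0.004000 = 0.2298 g
  sodium carbonate: 53.08 × 0.4114 = 21.84 g
  borax pentahydrate: 37.98 × 0.3059 = 11.62 g
  silica sand: 102.3 × 0.002100 = 0.2148 g
Total LOI = 33.90 g
Glass = batch − LOI = 250.8 − 33.90 = 216.9 g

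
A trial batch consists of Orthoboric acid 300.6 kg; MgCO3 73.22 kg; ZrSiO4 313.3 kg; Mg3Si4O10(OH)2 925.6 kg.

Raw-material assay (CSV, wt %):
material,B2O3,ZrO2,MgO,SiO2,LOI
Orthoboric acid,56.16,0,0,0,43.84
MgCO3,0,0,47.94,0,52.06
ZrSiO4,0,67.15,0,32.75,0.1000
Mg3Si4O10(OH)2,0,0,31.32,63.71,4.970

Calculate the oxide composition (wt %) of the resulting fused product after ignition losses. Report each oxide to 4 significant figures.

Glass mass = 1397 kg (batch 1613 − LOI 216.2).
Composition: B2O3 12.09%, ZrO2 15.06%, MgO 23.27%, SiO2 49.57%

Working values are displayed with 4-significant-digit rounding at each printed step. All arithmetic maintains exact precision through the solve; a single rounding completes each reported number; derived quantities (totals, the four compositions, LOI, the yield, glass mass) are recomputed using the weight values on 1397 kg of glass at full precision, exactly as shown in question or answer.
Oxide-by-oxide delivered mass:
  B2O3: 300.6·0.5616 = 168.8 kg
  ZrO2: 313.3·0.6715 = 210.4 kg
  MgO: 73.22·0.4794 + 925.6·0.3132 = 325.0 kg
  SiO2: 313.3·0.3275 + 925.6·0.6371 = 692.3 kg
LOI: 300.6·0.4384 + 73.22·0.5206 + 313.3·0.001000 + 925.6·0.04970 = 216.2 kg
The glass mass, total less LOI, = 1613 − 216.2 = 1397 kg (= Σ oxide masses)
wt % = 100 × oxide mass / glass mass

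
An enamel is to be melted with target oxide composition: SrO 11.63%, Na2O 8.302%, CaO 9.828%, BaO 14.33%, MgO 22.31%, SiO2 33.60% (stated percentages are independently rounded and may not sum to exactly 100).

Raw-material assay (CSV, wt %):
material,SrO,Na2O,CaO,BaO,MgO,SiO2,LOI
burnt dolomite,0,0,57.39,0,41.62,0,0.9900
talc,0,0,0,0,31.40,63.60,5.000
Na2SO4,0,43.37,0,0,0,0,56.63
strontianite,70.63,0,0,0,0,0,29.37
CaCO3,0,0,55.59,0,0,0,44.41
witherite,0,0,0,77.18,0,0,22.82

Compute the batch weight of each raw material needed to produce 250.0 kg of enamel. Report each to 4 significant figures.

Batch per 250.0 kg enamel:
  burnt dolomite: 34.37 kg
  talc: 132.1 kg
  Na2SO4: 47.86 kg
  strontianite: 41.17 kg
  CaCO3: 8.719 kg
  witherite: 46.42 kg
Total batch = 310.6 kg; LOI loss = 60.61 kg; yield = 80.49%

The whole derivation holds exact precision through every step; mid-chain values are rounded off to 4 significant digits when quoted. A single rounding completes every reported number — the derived quantities, which include ignition loss, the totals, net glass mass, yield, the six compositions, are recomputed at full precision, as they appear in the problem or answer text, starting from the weights for 250.0 kg of glass.
Per-oxide target masses for 250.0 kg enamel:
  SrO: 11.63% × 250.0 = 29.08 kg
  Na2O: 8.302% × 250.0 = 20.76 kg
  CaO: 9.828% × 250.0 = 24.57 kg
  BaO: 14.33% × 250.0 = 35.83 kg
  MgO: 22.31% × 250.0 = 55.78 kg
  SiO2: 33.60% × 250.0 = 84.00 kg
Oxide-by-oxide audit working from each reported weight, at the basis given (summed amounts equal target values given rounding of the digits):
  SrO: 41.17·0.7063 = 29.08 kg (target 29.08 kg)
  Na2O: 47.86·0.4337 = 20.76 kg (target 20.76 kg)
  CaO: 34.37·0.5739 + 8.719·0.5559 = 24.57 kg (target 24.57 kg)
  BaO: 46.42·0.7718 = 35.83 kg (target 35.83 kg)
  MgO: 34.37·0.4162 + 132.1·0.3140 = 55.78 kg (target 55.78 kg)
  SiO2: 132.1·0.6360 = 84.02 kg (target 84.00 kg)
The glass-mass cross-check: Σ batch − LOI loss = 250.0 kg (oxide target masses add up to 250.0 kg; stated basis 250.0 kg — gaps are rounding artifacts).
Whole-batch sum: Σ batch = 310.6 kg; loss to ignition Σ batch·LOI = 60.61 kg; yield, glass over the total, = 80.49%.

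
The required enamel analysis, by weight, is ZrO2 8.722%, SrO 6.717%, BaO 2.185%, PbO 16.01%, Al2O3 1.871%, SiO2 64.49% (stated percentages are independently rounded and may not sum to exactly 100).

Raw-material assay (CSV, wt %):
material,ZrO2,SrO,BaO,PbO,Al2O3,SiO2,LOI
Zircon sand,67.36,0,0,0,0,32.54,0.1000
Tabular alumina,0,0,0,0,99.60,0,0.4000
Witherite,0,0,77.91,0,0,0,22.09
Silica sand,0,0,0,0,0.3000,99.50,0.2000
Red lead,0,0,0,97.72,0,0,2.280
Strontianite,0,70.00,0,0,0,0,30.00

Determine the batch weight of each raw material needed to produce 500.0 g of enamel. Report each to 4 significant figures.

Batch per 500.0 g enamel:
  Zircon sand: 64.74 g
  Tabular alumina: 8.480 g
  Witherite: 14.02 g
  Silica sand: 302.9 g
  Red lead: 81.92 g
  Strontianite: 47.98 g
Total batch = 520.0 g; LOI loss = 20.06 g; yield = 96.14%

All arithmetic runs at full precision through every step. Intermediates are displayed rounded off to 4 significant figures alongside each step. Every reported figure takes a single rounding — all derived quantities are recomputed at exact precision (six oxide percentages, glass mass, the yield, the totals, LOI) from the weighed amounts per 500.0 g of glass as written in the problem or answer text.
Target masses of each oxide per 500.0 g enamel:
  ZrO2: 8.722% × 500.0 = 43.61 g
  SrO: 6.717% × 500.0 = 33.58 g
  BaO: 2.185% × 500.0 = 10.92 g
  PbO: 16.01% × 500.0 = 80.05 g
  Al2O3: 1.871% × 500.0 = 9.355 g
  SiO2: 64.49% × 500.0 = 322.4 g
Checking each oxide sum given the weights on record, at the basis given (delivered sums recover each target net of answer rounding effects):
  ZrO2: 64.74·0.6736 = 43.61 g (target 43.61 g)
  SrO: 47.98·0.7000 = 33.59 g (target 33.58 g)
  BaO: 14.02·0.7791 = 10.92 g (target 10.92 g)
  PbO: 81.92·0.9772 = 80.05 g (target 80.05 g)
  Al2O3: 8.480·0.9960 + 302.9·0.003000 = 9.355 g (target 9.355 g)
  SiO2: 64.74·0.3254 + 302.9·0.9950 = 322.5 g (target 322.4 g)
Glass-mass bookkeeping: Σ batch − LOI loss = 500.0 g (summing oxide targets gives 500.0 g; the stated basis being 500.0 g — any gap is answer rounding).
Batch total: Σ batch = 520.0 g; LOI loss = Σ batch·LOI = 20.06 g; the yield ratio, glass ÷ batch: 96.14%.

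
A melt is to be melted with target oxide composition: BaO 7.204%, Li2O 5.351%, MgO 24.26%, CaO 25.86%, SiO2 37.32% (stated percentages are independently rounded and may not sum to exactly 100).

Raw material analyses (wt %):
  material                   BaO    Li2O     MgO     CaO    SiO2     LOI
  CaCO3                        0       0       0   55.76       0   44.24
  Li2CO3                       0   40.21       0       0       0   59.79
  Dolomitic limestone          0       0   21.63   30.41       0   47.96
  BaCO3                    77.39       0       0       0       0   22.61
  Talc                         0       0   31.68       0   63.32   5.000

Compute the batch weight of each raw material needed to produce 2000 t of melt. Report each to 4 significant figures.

Batch per 2000 t melt:
  CaCO3: 645.7 t
  Li2CO3: 266.2 t
  Dolomitic limestone: 516.7 t
  BaCO3: 186.2 t
  Talc: 1179 t
Total batch = 2794 t; LOI loss = 793.7 t; yield = 71.59%

Intermediates are shown rounded to four significant figures within the worked lines; exact precision is held at all times — a single rounding completes every reported result; all derived quantities (LOI, the totals, the yield, the five compositions, net glass mass) are computed using the weight values per 2000 t of glass at full float precision as set out in the problem or answer text.
Oxide mass targets, per 2000 t melt:
  BaO: 7.204% × 2000 = 144.1 t
  Li2O: 5.351% × 2000 = 107.0 t
  MgO: 24.26% × 2000 = 485.2 t
  CaO: 25.86% × 2000 = 517.2 t
  SiO2: 37.32% × 2000 = 746.4 t
Balance tally, oxide-wise, working from each reported weight, for the quoted basis mass (summed amounts equal target values up to rounding of the answer):
  BaO: 186.2·0.7739 = 144.1 t (target 144.1 t)
  Li2O: 266.2·0.4021 = 107.0 t (target 107.0 t)
  MgO: 516.7·0.2163 + 1179·0.3168 = 485.3 t (target 485.2 t)
  CaO: 645.7·0.5576 + 516.7·0.3041 = 517.2 t (target 517.2 t)
  SiO2: 1179·0.6332 = 746.5 t (target 746.4 t)
Glass mass check: batch total minus LOI = 2000 t (summing oxide targets gives 2000 t; with the basis standing at 2000 t — a pure rounding effect).
Batch total: Σ batch = 2794 t; Σ batch·LOI gives LOI loss = 793.7 t; as yield: glass ÷ batch → 71.59%.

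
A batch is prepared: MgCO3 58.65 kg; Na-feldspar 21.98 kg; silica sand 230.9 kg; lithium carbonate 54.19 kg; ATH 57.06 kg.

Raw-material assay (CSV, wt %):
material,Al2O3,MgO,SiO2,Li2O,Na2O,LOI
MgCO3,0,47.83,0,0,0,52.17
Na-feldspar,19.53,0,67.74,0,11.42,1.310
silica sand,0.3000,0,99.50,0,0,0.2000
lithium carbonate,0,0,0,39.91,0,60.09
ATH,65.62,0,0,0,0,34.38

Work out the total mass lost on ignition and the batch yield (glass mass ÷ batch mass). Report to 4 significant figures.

LOI loss = 83.53 kg; glass = 339.3 kg; yield = 80.24%

The working math runs at exact precision from first step to last. Mid-chain values appear, rounded to 4 significant figures, at each printed step — exactly one rounding goes into every reported figure. Derived quantities (the yield, the totals, ignition loss, five oxide percentages, net glass mass) are rebuilt at exact precision using the weight values for 339.3 kg of glass, exactly as shown in the question or the answer.
Loss on ignition, line by line:
  MgCO3: 58.65 × 0.5217 = 30.60 kg
  Na-feldspar: 21.98 × 0.01310 = 0.2879 kg
  silica sand: 230.9 × 0.002000 = 0.4618 kg
  lithium carbonate: 54.19 × 0.6009 = 32.56 kg
  ATH: 57.06 × 0.3438 = 19.62 kg
Total LOI = 83.53 kg
Glass = batch − LOI = 422.8 − 83.53 = 339.3 kg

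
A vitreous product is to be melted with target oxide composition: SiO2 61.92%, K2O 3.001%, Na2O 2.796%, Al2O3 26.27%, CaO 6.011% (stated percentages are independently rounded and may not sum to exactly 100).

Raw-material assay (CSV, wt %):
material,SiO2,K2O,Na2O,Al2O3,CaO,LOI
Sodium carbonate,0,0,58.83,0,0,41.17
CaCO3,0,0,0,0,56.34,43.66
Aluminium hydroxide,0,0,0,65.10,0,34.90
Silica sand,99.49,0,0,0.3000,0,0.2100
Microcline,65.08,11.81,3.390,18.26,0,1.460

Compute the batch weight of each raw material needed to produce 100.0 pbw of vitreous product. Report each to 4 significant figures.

Batch per 100.0 pbw vitreous product:
  Sodium carbonate: 3.288 pbw
  CaCO3: 10.67 pbw
  Aluminium hydroxide: 33.02 pbw
  Silica sand: 45.62 pbw
  Microcline: 25.41 pbw
Total batch = 118.0 pbw; LOI loss = 18.00 pbw; yield = 84.74%

All internal work holds full float precision through every step — values along the way appear, rounded to four significant digits, as written. Every reported value receives exactly one rounding; derived quantities, including glass mass, LOI, five oxide percentages, totals, yield, are recomputed starting from the weights per 100.0 pbw of glass at exact precision exactly as printed in question or answer.
Per-oxide target masses for 100.0 pbw vitreous product:
  SiO2: 61.92% × 100.0 = 61.92 pbw
  K2O: 3.001% × 100.0 = 3.001 pbw
  Na2O: 2.796% × 100.0 = 2.796 pbw
  Al2O3: 26.27% × 100.0 = 26.27 pbw
  CaO: 6.011% × 100.0 = 6.011 pbw
Oxide-by-oxide audit with the batch weights as given, at the basis given (delivered sums recover each target modulo rounding of the values):
  SiO2: 45.62·0.9949 + 25.41·0.6508 = 61.92 pbw (target 61.92 pbw)
  K2O: 25.41·0.1181 = 3.001 pbw (target 3.001 pbw)
  Na2O: 3.288·0.5883 + 25.41·0.03390 = 2.796 pbw (target 2.796 pbw)
  Al2O3: 33.02·0.6510 + 45.62·0.003000 + 25.41·0.1826 = 26.27 pbw (target 26.27 pbw)
  CaO: 10.67·0.5634 = 6.011 pbw (target 6.011 pbw)
Glass-mass closure: batch total minus LOI = 100.0 pbw (summing oxide targets gives 100.0 pbw; basis as stated: 100.0 pbw — differing by rounding only).
Whole-batch sum: Σ batch = 118.0 pbw; the LOI term Σ batch·LOI equals 18.00 pbw; yield, glass over the total, = 84.74%.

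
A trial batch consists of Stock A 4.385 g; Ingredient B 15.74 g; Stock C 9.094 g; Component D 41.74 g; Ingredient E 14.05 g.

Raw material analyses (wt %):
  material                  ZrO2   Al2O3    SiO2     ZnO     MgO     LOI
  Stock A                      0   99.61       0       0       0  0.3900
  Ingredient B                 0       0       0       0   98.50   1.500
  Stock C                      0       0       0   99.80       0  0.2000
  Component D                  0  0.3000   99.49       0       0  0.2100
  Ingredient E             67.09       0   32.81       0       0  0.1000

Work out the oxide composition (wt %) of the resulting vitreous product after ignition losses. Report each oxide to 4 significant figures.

Values along the way are shown (rounded to 4 significant digits) as written; all internal work carries exact precision from start to finish. Each reported result is rounded exactly once. Derived quantities (the five compositions, yield, glass mass, LOI, the totals) are computed from the batch weights at 84.64 g of glass in full float precision, exactly as printed in either problem or answer.
What the batch supplies per oxide:
  ZrO2: 14.05·0.6709 = 9.426 g
  Al2O3: 4.385·0.9961 + 41.74·0.003000 = 4.493 g
  SiO2: 41.74·0.9949 + 14.05·0.3281 = 46.14 g
  ZnO: 9.094·0.9980 = 9.076 g
  MgO: 15.74·0.9850 = 15.50 g
LOI: 4.385·0.003900 + 15.74·0.01500 + 9.094·0.002000 + 41.74·0.002100 + 14.05·0.001000 = 0.3731 g
Glass mass = batch − LOI = 85.01 − 0.3731 = 84.64 g (consistent with Σ oxide mass)
oxide / glass × 100 gives the wt %

Glass mass = 84.64 g (batch 85.01 − LOI 0.3731).
Composition: ZrO2 11.14%, Al2O3 5.309%, SiO2 54.51%, ZnO 10.72%, MgO 18.32%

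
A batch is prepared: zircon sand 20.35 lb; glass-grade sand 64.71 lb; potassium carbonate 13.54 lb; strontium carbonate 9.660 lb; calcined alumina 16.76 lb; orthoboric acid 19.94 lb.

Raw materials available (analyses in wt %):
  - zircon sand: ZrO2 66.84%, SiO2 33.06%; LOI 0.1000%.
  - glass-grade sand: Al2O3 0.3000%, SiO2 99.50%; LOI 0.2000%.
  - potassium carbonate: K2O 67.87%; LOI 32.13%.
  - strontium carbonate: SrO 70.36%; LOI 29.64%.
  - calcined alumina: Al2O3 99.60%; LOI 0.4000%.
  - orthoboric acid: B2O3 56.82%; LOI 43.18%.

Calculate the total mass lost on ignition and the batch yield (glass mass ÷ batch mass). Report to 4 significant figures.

Working values are displayed (rounded to 4 significant figures) between the steps; all arithmetic maintains full float precision through the solve. Every reported figure takes a single rounding — the derived quantities (the totals, the yield, glass mass, six oxide percentages, ignition loss) are computed starting from the weights for 128.9 lb of glass at full float precision, as given in the question or the answer.
Per-material ignition loss:
  zircon sand: 20.35 × 0.001000 = 0.02035 lb
  glass-grade sand: 64.71 × 0.002000 = 0.1294 lb
  potassium carbonate: 13.54 × 0.3213 = 4.350 lb
  strontium carbonate: 9.660 × 0.2964 = 2.863 lb
  calcined alumina: 16.76 × 0.004000 = 0.06704 lb
  orthoboric acid: 19.94 × 0.4318 = 8.610 lb
Total LOI = 16.04 lb
Glass = batch − LOI = 145.0 − 16.04 = 128.9 lb

LOI loss = 16.04 lb; glass = 128.9 lb; yield = 88.93%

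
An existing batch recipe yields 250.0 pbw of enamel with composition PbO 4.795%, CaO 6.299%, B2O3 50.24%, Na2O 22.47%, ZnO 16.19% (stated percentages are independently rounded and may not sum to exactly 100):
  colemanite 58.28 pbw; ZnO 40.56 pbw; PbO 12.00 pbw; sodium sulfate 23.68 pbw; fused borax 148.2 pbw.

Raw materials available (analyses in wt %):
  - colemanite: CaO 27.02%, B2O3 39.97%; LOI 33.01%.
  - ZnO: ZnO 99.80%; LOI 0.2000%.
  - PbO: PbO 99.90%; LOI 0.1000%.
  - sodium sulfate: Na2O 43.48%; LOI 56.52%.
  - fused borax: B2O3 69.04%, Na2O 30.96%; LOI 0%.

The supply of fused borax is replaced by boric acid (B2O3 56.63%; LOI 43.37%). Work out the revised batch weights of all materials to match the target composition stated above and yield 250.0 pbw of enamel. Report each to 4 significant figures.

Full precision is held in every operation — intermediates are shown, rounded to 4 significant figures, within the worked lines; each reported result takes exactly one rounding — derived quantities, including glass mass, yield, five oxide percentages, totals, ignition loss, are rebuilt starting from the weights for 250.0 pbw of glass in full float precision as written in the problem or the answer.
The oxide mass targets at 250.0 pbw enamel:
  PbO: 4.795% × 250.0 = 11.99 pbw
  CaO: 6.299% × 250.0 = 15.75 pbw
  B2O3: 50.24% × 250.0 = 125.6 pbw
  Na2O: 22.47% × 250.0 = 56.18 pbw
  ZnO: 16.19% × 250.0 = 40.48 pbw
Mass-balance tally per oxide on the weights just shown, on the stated basis (oxide sums agree with the targets exact up to rounding of places):
  PbO: 12.00·0.9990 = 11.99 pbw (target 11.99 pbw)
  CaO: 58.28·0.2702 = 15.75 pbw (target 15.75 pbw)
  B2O3: 58.28·0.3997 + 180.7·0.5663 = 125.6 pbw (target 125.6 pbw)
  Na2O: 129.2·0.4348 = 56.18 pbw (target 56.18 pbw)
  ZnO: 40.56·0.9980 = 40.48 pbw (target 40.48 pbw)
Glass-mass bookkeeping: whole batch net of LOI = 250.0 pbw (the Σ of target masses is 250.0 pbw; versus the stated basis of 250.0 pbw — gaps are rounding artifacts).
Batch total: Σ batch = 420.7 pbw; the LOI term Σ batch·LOI equals 170.7 pbw; yield = glass ÷ total batch = 59.42%.

Revised batch per 250.0 pbw enamel:
  colemanite: 58.28 pbw
  ZnO: 40.56 pbw
  PbO: 12.00 pbw
  sodium sulfate: 129.2 pbw
  boric acid: 180.7 pbw
Total batch = 420.7 pbw; LOI loss = 170.7 pbw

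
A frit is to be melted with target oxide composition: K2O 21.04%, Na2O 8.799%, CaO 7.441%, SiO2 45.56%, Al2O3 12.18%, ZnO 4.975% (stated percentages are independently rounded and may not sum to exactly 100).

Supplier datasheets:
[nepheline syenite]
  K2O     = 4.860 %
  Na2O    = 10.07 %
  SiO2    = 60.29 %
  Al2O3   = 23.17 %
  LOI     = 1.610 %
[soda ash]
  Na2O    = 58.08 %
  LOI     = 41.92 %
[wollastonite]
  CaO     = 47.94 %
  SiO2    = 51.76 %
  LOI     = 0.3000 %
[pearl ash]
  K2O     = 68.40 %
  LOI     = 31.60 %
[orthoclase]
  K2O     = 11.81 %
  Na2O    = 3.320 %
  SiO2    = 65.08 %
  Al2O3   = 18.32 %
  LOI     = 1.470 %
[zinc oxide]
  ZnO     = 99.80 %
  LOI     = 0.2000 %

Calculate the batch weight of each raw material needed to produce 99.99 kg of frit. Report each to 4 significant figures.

Batch per 99.99 kg frit:
  nepheline syenite: 26.08 kg
  soda ash: 8.712 kg
  wollastonite: 15.52 kg
  pearl ash: 23.12 kg
  orthoclase: 33.50 kg
  zinc oxide: 4.984 kg
Total batch = 111.9 kg; LOI loss = 11.93 kg; yield = 89.34%

In-progress results appear, rounded to 4 significant digits, when written out; every computation keeps full precision through every step. Every reported result undergoes a single rounding; the derived quantities (six oxide percentages, glass mass, the totals, yield, LOI) are computed starting from the weights per 99.99 kg of glass in full float precision, as they appear in question or answer.
Oxide-by-oxide targets in 99.99 kg frit:
  K2O: 21.04% × 99.99 = 21.04 kg
  Na2O: 8.799% × 99.99 = 8.798 kg
  CaO: 7.441% × 99.99 = 7.440 kg
  SiO2: 45.56% × 99.99 = 45.56 kg
  Al2O3: 12.18% × 99.99 = 12.18 kg
  ZnO: 4.975% × 99.99 = 4.975 kg
Per-oxide balance check from the weights as reported, versus the basis set out (oxide sums agree with the targets up to rounding of the answer):
  K2O: 26.08·0.04860 + 23.12·0.6840 + 33.50·0.1181 = 21.04 kg (target 21.04 kg)
  Na2O: 26.08·0.1007 + 8.712·0.5808 + 33.50·0.03320 = 8.798 kg (target 8.798 kg)
  CaO: 15.52·0.4794 = 7.440 kg (target 7.440 kg)
  SiO2: 26.08·0.6029 + 15.52·0.5176 + 33.50·0.6508 = 45.56 kg (target 45.56 kg)
  Al2O3: 26.08·0.2317 + 33.50·0.1832 = 12.18 kg (target 12.18 kg)
  ZnO: 4.984·0.9980 = 4.974 kg (target 4.975 kg)
The glass-mass cross-check: batch total minus LOI = 99.99 kg (the targets, summed, come to 99.99 kg; basis as stated: 99.99 kg — differing by rounding only).
Total batch = Σ batch = 111.9 kg; loss to ignition Σ batch·LOI = 11.93 kg; yield = glass ÷ total batch = 89.34%.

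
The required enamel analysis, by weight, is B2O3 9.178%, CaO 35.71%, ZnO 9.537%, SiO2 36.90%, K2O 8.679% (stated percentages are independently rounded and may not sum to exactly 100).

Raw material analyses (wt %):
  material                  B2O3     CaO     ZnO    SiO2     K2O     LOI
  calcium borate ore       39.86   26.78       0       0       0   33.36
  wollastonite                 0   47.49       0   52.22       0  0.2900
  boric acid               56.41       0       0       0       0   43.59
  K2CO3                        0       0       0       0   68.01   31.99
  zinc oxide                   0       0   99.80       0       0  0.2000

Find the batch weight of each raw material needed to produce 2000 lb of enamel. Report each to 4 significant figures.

Batch per 2000 lb enamel:
  calcium borate ore: 160.7 lb
  wollastonite: 1413 lb
  boric acid: 211.8 lb
  K2CO3: 255.2 lb
  zinc oxide: 191.1 lb
Total batch = 2232 lb; LOI loss = 232.1 lb; yield = 89.60%

All internal work carries exact precision in every operation. Mid-chain values are shown rounded off to 4 significant digits as written. A single rounding finalizes each reported result — the derived quantities (glass mass, the totals, LOI, five oxide percentages, yield) are rebuilt from the weighed amounts for 2000 lb of glass at full float precision as given in problem or answer.
Per-oxide target masses for 2000 lb enamel:
  B2O3: 9.178% × 2000 = 183.6 lb
  CaO: 35.71% × 2000 = 714.2 lb
  ZnO: 9.537% × 2000 = 190.7 lb
  SiO2: 36.90% × 2000 = 738.0 lb
  K2O: 8.679% × 2000 = 173.6 lb
Checking each oxide sum per the reported batch figures, on the stated basis (summed amounts equal target values exact up to rounding of places):
  B2O3: 160.7·0.3986 + 211.8·0.5641 = 183.5 lb (target 183.6 lb)
  CaO: 160.7·0.2678 + 1413·0.4749 = 714.1 lb (target 714.2 lb)
  ZnO: 191.1·0.9980 = 190.7 lb (target 190.7 lb)
  SiO2: 1413·0.5222 = 737.9 lb (target 738.0 lb)
  K2O: 255.2·0.6801 = 173.6 lb (target 173.6 lb)
Glass-mass sanity pass: total batch − LOI = 2000 lb (per-oxide target masses sum to 2000 lb; basis as stated: 2000 lb — any gap is answer rounding).
Batch total: Σ batch = 2232 lb; Σ batch·LOI gives LOI loss = 232.1 lb; glass ÷ batch gives a yield of 89.60%.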